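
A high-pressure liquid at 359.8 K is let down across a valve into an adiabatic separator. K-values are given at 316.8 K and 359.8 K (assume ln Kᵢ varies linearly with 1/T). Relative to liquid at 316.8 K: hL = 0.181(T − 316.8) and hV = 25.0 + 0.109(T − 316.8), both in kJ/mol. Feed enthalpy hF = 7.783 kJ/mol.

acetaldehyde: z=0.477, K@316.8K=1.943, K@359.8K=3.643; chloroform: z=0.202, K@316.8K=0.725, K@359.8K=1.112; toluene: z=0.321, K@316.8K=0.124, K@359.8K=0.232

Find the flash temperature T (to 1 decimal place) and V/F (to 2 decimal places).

Adiabatic flash: solve Rachford–Rice at each trial T, then check hF = ψ·hV(T) + (1−ψ)·hL(T).
  T = 316.8 K: K = (1.943, 0.725, 0.124), RR gives ψ = 0.168, H_out = 4.212 kJ/mol
  T = 359.8 K: K = (3.643, 1.112, 0.232), RR gives ψ = 0.644, H_out = 21.887 kJ/mol
  T = 338.3 K: K = (2.714, 0.910, 0.173), RR gives ψ = 0.470, H_out = 14.906 kJ/mol
  T = 327.6 K: K = (2.311, 0.816, 0.147), RR gives ψ = 0.349, H_out = 10.398 kJ/mol
  T = 322.2 K: K = (2.122, 0.770, 0.135), RR gives ψ = 0.269, H_out = 7.595 kJ/mol
  T = 324.9 K: K = (2.215, 0.793, 0.141), RR gives ψ = 0.311, H_out = 9.055 kJ/mol
  T = 323.5 K: K = (2.167, 0.781, 0.138), RR gives ψ = 0.290, H_out = 8.314 kJ/mol
Linear interpolation between T = 322.2 (H_out = 7.595) and T = 323.5 (H_out = 8.314) on hF = 7.783 gives T ≈ 322.5 K, at which ψ = 0.27.

T = 322.5 K, V/F = 0.27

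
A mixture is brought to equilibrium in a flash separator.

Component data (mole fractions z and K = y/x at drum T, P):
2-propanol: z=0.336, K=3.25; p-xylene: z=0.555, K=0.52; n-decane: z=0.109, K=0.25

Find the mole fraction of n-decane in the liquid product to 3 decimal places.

x_n-decane = 0.146

Newton iteration, ψ⁰ = 0.5:
  ψ = 0.500: g = -0.1256, g' = -0.755 → ψ = 0.334
  ψ = 0.334: g = 0.0055, g' = -0.845 → ψ = 0.340
Converged at ψ = 0.340.
Compositions from xᵢ = zᵢ/(1+ψ(Kᵢ−1)), yᵢ = Kᵢxᵢ:
  2-propanol: x = 0.190, y = 0.618
  p-xylene: x = 0.663, y = 0.345
  n-decane: x = 0.146, y = 0.037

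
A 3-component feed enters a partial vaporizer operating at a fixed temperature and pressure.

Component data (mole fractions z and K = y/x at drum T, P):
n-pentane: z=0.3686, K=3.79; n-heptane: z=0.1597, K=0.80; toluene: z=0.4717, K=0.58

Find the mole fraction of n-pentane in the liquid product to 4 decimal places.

Let β = V/F and solve Σ zᵢ(Kᵢ−1)/(1+β(Kᵢ−1)) = 0.
g(0) = ΣzᵢKᵢ − 1 = 0.7983 and g(1) = 1 − Σzᵢ/Kᵢ = -0.1102, so a root lies in (0, 1).
Newton–Raphson from β = 0.5:
  β = 0.5000: g = 0.14313, g' = -0.6414 → β = 0.7231
  β = 0.7231: g = 0.01893, g' = -0.4955 → β = 0.7613
  β = 0.7613: g = 0.00025, g' = -0.4827 → β = 0.7619
Converged at β = 0.7619.
Compositions from xᵢ = zᵢ/(1+β(Kᵢ−1)), yᵢ = Kᵢxᵢ:
  n-pentane: x = 0.1179, y = 0.4469
  n-heptane: x = 0.1884, y = 0.1507
  toluene: x = 0.6937, y = 0.4023

x_n-pentane = 0.1179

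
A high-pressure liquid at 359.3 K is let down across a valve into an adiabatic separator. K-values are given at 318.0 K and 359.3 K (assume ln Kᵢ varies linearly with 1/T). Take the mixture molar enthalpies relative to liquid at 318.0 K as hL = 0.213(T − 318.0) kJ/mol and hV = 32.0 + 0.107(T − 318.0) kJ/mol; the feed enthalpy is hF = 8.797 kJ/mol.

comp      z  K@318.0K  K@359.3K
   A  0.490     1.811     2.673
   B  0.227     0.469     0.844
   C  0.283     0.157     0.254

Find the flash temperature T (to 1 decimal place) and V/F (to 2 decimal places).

Adiabatic flash: solve Rachford–Rice at each trial T, then check hF = ψ·hV(T) + (1−ψ)·hL(T).
  T = 318.0 K: K = (1.811, 0.469, 0.157), RR gives ψ = 0.065, H_out = 2.093 kJ/mol
  T = 359.3 K: K = (2.673, 0.844, 0.254), RR gives ψ = 0.586, H_out = 24.980 kJ/mol
  T = 338.6 K: K = (2.225, 0.640, 0.203), RR gives ψ = 0.368, H_out = 15.369 kJ/mol
  T = 328.3 K: K = (2.014, 0.551, 0.179), RR gives ψ = 0.234, H_out = 9.426 kJ/mol
  T = 323.1 K: K = (1.910, 0.508, 0.168), RR gives ψ = 0.155, H_out = 5.949 kJ/mol
  T = 325.7 K: K = (1.962, 0.529, 0.173), RR gives ψ = 0.196, H_out = 7.737 kJ/mol
  T = 327.0 K: K = (1.988, 0.540, 0.176), RR gives ψ = 0.215, H_out = 8.593 kJ/mol
Linear interpolation between T = 327.0 (H_out = 8.593) and T = 328.3 (H_out = 9.426) on hF = 8.797 gives T ≈ 327.3 K, at which ψ = 0.22.

T = 327.3 K, V/F = 0.22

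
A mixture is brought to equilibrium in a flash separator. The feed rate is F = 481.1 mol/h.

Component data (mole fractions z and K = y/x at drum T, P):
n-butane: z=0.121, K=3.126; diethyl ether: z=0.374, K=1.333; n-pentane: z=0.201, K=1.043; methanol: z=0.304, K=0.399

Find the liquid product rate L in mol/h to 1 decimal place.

L = 267.4 mol/h

Newton iteration, β⁰ = 0.64:
  β = 0.640: g = -0.0769, g' = -0.417 → β = 0.456
  β = 0.456: g = -0.0043, g' = -0.381 → β = 0.444
Converged at β = 0.444.
Then V = β·F = 0.4443·481.1 = 213.7 mol/h and L = F − V = 267.4 mol/h.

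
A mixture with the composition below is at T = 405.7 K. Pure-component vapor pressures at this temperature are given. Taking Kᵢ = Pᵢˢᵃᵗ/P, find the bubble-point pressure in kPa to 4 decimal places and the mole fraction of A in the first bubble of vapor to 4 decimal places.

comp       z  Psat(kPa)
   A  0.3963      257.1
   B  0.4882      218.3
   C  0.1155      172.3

At the bubble point ψ → 0, so ΣzᵢKᵢ = 1 with Kᵢ = Pᵢˢᵃᵗ/P ⇒ P = ΣzᵢPᵢˢᵃᵗ.
P = 0.3963·257.1 + 0.4882·218.3 + 0.1155·172.3 = 228.3634 kPa
yᵢ = zᵢPᵢˢᵃᵗ/P ⇒ y_A = 0.3963·257.1/228.3634 = 0.4462

Pbub = 228.3634 kPa, y_A = 0.4462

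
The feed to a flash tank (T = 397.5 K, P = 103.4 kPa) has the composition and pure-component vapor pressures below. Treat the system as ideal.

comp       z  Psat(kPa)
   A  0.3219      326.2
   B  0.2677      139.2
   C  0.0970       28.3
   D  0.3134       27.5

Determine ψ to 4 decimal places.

Raoult's law: Kᵢ = Pᵢˢᵃᵗ/P = Pᵢˢᵃᵗ/103.4.
  K_A = 326.2/103.4 = 3.154739, K_B = 139.2/103.4 = 1.346228, K_C = 28.3/103.4 = 0.273694, K_D = 27.5/103.4 = 0.265957
Rachford–Rice: g(ψ) = Σ zᵢ(Kᵢ−1)/(1+ψ(Kᵢ−1)) = 0.
g(0) = ΣzᵢKᵢ − 1 = 0.4858 and g(1) = 1 − Σzᵢ/Kᵢ = -0.8337, so a root lies in (0, 1).
Newton iteration, ψ⁰ = 0.39:
  ψ = 0.3900: g = 0.03793, g' = -0.8973 → ψ = 0.4323
  ψ = 0.4323: g = 0.00007, g' = -0.8960 → ψ = 0.4324
Converged at ψ = 0.4324.

ψ = 0.4324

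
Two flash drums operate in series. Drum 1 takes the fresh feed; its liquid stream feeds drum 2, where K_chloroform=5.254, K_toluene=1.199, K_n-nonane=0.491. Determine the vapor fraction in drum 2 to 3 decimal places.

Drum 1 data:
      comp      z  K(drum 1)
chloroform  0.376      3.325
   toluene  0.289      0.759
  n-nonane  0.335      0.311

V/F (drum 2) = 0.444

Drum 1:
Newton–Raphson from ψ₁ = 0.5:
  ψ₁ = 0.500: g = -0.0271, g' = -0.826 → ψ₁ = 0.467
Converged at ψ₁ = 0.467.
Drum-1 compositions:
  chloroform: x = 0.180, y = 0.599
  toluene: x = 0.326, y = 0.247
  n-nonane: x = 0.494, y = 0.154
Drum-2 feed = drum-1 liquid: z₂ = (0.1802, 0.3257, 0.4941).
Drum 2:
Rachford–Rice: g(ψ₂) = Σ zᵢ(Kᵢ−1)/(1+ψ₂(Kᵢ−1)) = 0.
Check two-phase: ΣzᵢKᵢ = 1.580 > 1 and Σzᵢ/Kᵢ = 1.312 > 1, so g(0) = 0.580 > 0 and g(1) = -0.312 < 0.
Newton–Raphson from ψ₂ = 0.33:
  ψ₂ = 0.330: g = 0.0774, g' = -0.761 → ψ₂ = 0.432
  ψ₂ = 0.432: g = 0.0075, g' = -0.626 → ψ₂ = 0.444
Converged at ψ₂ = 0.444.
  chloroform: x = 0.062, y = 0.328
  toluene: x = 0.299, y = 0.359
  n-nonane: x = 0.638, y = 0.313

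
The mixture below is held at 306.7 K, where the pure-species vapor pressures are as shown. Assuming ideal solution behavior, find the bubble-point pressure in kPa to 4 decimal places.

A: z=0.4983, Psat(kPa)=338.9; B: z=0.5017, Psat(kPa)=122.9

Pbub = 230.5328 kPa

At the bubble point ψ → 0, so ΣzᵢKᵢ = 1 with Kᵢ = Pᵢˢᵃᵗ/P ⇒ P = ΣzᵢPᵢˢᵃᵗ.
P = 0.4983·338.9 + 0.5017·122.9 = 230.5328 kPa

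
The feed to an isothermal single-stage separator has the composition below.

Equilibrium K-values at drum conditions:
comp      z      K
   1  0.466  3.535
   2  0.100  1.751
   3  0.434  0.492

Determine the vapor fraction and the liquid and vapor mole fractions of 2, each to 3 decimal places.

ψ = 0.898, x_2 = 0.060, y_2 = 0.105

Let ψ = V/F and solve Σ zᵢ(Kᵢ−1)/(1+ψ(Kᵢ−1)) = 0.
g(0) = ΣzᵢKᵢ − 1 = 1.036 and g(1) = 1 − Σzᵢ/Kᵢ = -0.071, so a root lies in (0, 1).
Newton–Raphson from ψ = 0.5:
  ψ = 0.500: g = 0.2800, g' = -0.813 → ψ = 0.844
  ψ = 0.844: g = 0.0361, g' = -0.668 → ψ = 0.898
Converged at ψ = 0.898.
Compositions from xᵢ = zᵢ/(1+ψ(Kᵢ−1)), yᵢ = Kᵢxᵢ:
  1: x = 0.142, y = 0.503
  2: x = 0.060, y = 0.105
  3: x = 0.798, y = 0.393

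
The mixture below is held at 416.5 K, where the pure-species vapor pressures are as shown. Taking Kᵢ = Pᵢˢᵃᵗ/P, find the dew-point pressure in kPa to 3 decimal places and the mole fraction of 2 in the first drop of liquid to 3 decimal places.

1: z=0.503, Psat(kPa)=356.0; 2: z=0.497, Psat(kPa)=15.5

Pdew = 29.871 kPa, x_2 = 0.958

At the dew point ψ → 1, so Σzᵢ/Kᵢ = 1 with Kᵢ = Pᵢˢᵃᵗ/P ⇒ 1/P = Σzᵢ/Pᵢˢᵃᵗ.
1/P = 0.503/356.0 + 0.497/15.5 = 0.033477 ⇒ P = 29.871 kPa
xᵢ = zᵢP/Pᵢˢᵃᵗ ⇒ x_2 = 0.497·29.871/15.5 = 0.958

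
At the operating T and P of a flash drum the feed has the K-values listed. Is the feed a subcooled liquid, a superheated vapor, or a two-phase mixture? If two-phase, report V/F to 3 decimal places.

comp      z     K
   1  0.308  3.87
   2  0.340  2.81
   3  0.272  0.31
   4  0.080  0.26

two-phase, V/F = 0.766

ΣzᵢKᵢ = 2.252; Σzᵢ/Kᵢ = 1.386.
Both exceed 1, so a two-phase solution exists.
Rachford–Rice: g(ψ) = Σ zᵢ(Kᵢ−1)/(1+ψ(Kᵢ−1)) = 0.
Newton iteration, ψ⁰ = 0.5:
  ψ = 0.500: g = 0.3056, g' = -1.147 → ψ = 0.766
Converged at ψ = 0.766.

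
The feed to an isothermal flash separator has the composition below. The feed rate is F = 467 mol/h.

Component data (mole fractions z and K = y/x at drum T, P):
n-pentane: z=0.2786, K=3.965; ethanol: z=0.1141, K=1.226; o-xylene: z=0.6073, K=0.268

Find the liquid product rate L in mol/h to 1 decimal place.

L = 366.1 mol/h

Let ψ = V/F and solve Σ zᵢ(Kᵢ−1)/(1+ψ(Kᵢ−1)) = 0.
Check two-phase: ΣzᵢKᵢ = 1.4073 > 1 and Σzᵢ/Kᵢ = 2.4294 > 1, so g(0) = 0.4073 > 0 and g(1) = -1.4294 < 0.
Iterate (Newton) starting at ψ = 0.5:
  ψ = 0.5000: g = -0.34526, g' = -1.2117 → ψ = 0.2151
  ψ = 0.2151: g = 0.00140, g' = -1.3769 → ψ = 0.2161
Converged at ψ = 0.2161.
Then V = ψ·F = 0.2161·467 = 100.9 mol/h and L = F − V = 366.1 mol/h.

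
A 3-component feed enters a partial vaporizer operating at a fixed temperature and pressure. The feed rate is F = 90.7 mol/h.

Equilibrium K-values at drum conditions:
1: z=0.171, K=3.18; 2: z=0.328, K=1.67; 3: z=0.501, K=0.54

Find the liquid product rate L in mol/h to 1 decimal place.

L = 36.3 mol/h

Let ψ = V/F and solve Σ zᵢ(Kᵢ−1)/(1+ψ(Kᵢ−1)) = 0.
Check two-phase: ΣzᵢKᵢ = 1.362 > 1 and Σzᵢ/Kᵢ = 1.178 > 1, so g(0) = 0.362 > 0 and g(1) = -0.178 < 0.
Newton iteration, ψ⁰ = 0.5:
  ψ = 0.500: g = 0.0437, g' = -0.447 → ψ = 0.598
  ψ = 0.598: g = 0.0010, g' = -0.430 → ψ = 0.600
Converged at ψ = 0.600.
Then V = ψ·F = 0.5999·90.7 = 54.4 mol/h and L = F − V = 36.3 mol/h.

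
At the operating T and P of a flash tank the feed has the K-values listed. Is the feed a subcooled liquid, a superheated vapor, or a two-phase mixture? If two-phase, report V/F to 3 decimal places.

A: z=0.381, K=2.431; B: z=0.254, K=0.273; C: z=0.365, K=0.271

ΣzᵢKᵢ = 1.094; Σzᵢ/Kᵢ = 2.434.
Both exceed 1, so a two-phase solution exists.
Newton–Raphson from ψ = 0.67:
  ψ = 0.670: g = -0.6018, g' = -1.455 → ψ = 0.256
  ψ = 0.256: g = -0.1553, g' = -0.914 → ψ = 0.086
  ψ = 0.086: g = 0.0042, g' = -0.992 → ψ = 0.091
Converged at ψ = 0.091.

two-phase, V/F = 0.091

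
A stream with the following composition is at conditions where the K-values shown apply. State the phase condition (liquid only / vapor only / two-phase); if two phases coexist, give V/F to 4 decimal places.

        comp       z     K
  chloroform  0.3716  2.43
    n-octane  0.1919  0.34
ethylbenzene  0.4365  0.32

ΣzᵢKᵢ = 1.1079; Σzᵢ/Kᵢ = 2.0814.
Both exceed 1, so a two-phase solution exists.
Rachford–Rice: g(ψ) = Σ zᵢ(Kᵢ−1)/(1+ψ(Kᵢ−1)) = 0.
Iterate (Newton) starting at ψ = 0.45:
  ψ = 0.4500: g = -0.28453, g' = -0.8695 → ψ = 0.1228
  ψ = 0.1228: g = -0.00966, g' = -0.8891 → ψ = 0.1119
  ψ = 0.1119: g = 0.00005, g' = -0.8986 → ψ = 0.1120
Converged at ψ = 0.1120.

two-phase, V/F = 0.1120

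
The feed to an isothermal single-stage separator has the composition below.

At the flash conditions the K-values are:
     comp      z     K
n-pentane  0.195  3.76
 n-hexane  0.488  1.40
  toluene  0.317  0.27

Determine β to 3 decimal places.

β = 0.533

Material balance + equilibrium reduce to Σ zᵢ(Kᵢ−1)/(1+β(Kᵢ−1)) = 0.
Check two-phase: ΣzᵢKᵢ = 1.502 > 1 and Σzᵢ/Kᵢ = 1.575 > 1, so g(0) = 0.502 > 0 and g(1) = -0.575 < 0.
Iterate (Newton) starting at β = 0.5:
  β = 0.500: g = 0.0244, g' = -0.735 → β = 0.533
Converged at β = 0.533.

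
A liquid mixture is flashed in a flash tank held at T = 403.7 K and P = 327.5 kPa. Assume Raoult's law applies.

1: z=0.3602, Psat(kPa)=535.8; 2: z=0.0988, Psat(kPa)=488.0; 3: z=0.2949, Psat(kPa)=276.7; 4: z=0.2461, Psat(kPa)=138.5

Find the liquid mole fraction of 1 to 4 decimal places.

Raoult's law: Kᵢ = Pᵢˢᵃᵗ/P = Pᵢˢᵃᵗ/327.5.
  K_1 = 535.8/327.5 = 1.636031, K_2 = 488.0/327.5 = 1.490076, K_3 = 276.7/327.5 = 0.844885, K_4 = 138.5/327.5 = 0.422901
Let β = V/F and solve Σ zᵢ(Kᵢ−1)/(1+β(Kᵢ−1)) = 0.
Check two-phase: ΣzᵢKᵢ = 1.0898 > 1 and Σzᵢ/Kᵢ = 1.2174 > 1, so g(0) = 0.0898 > 0 and g(1) = -0.2174 < 0.
Newton–Raphson from β = 0.5:
  β = 0.5000: g = -0.03650, g' = -0.2695 → β = 0.3645
  β = 0.3645: g = -0.00129, g' = -0.2525 → β = 0.3594
Converged at β = 0.3594.
Compositions from xᵢ = zᵢ/(1+β(Kᵢ−1)), yᵢ = Kᵢxᵢ:
  1: x = 0.2932, y = 0.4796
  2: x = 0.0840, y = 0.1252
  3: x = 0.3123, y = 0.2639
  4: x = 0.3105, y = 0.1313

x_1 = 0.2932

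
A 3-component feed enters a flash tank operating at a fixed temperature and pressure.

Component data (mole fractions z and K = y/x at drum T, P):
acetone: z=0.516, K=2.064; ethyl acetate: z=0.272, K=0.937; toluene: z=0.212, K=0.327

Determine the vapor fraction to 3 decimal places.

Material balance + equilibrium reduce to Σ zᵢ(Kᵢ−1)/(1+ψ(Kᵢ−1)) = 0.
g(0) = ΣzᵢKᵢ − 1 = 0.389 and g(1) = 1 − Σzᵢ/Kᵢ = -0.189, so a root lies in (0, 1).
Newton iteration, ψ⁰ = 0.5:
  ψ = 0.500: g = 0.1256, g' = -0.468 → ψ = 0.768
  ψ = 0.768: g = -0.0114, g' = -0.590 → ψ = 0.749
Converged at ψ = 0.749.

ψ = 0.749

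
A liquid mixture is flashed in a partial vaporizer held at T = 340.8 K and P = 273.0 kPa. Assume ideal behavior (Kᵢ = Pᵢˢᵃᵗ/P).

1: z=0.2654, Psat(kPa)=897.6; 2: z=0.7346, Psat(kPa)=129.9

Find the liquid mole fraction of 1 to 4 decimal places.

x_1 = 0.1864

Raoult's law: Kᵢ = Pᵢˢᵃᵗ/P = Pᵢˢᵃᵗ/273.0.
  K_1 = 897.6/273.0 = 3.287912, K_2 = 129.9/273.0 = 0.475824
Let ψ = V/F and solve Σ zᵢ(Kᵢ−1)/(1+ψ(Kᵢ−1)) = 0.
Feasibility: ΣzᵢKᵢ = 1.2222, Σzᵢ/Kᵢ = 1.6246 — both > 1, two phases present.
Binary case is linear: z₁(K₁−1)(1+ψ(K₂−1)) + z₂(K₂−1)(1+ψ(K₁−1)) = 0
⇒ ψ = [z₁(K₁−1)+z₂(K₂−1)] / [−(K₁−1)(K₂−1)] = 0.22215/1.19927 = 0.1852
Compositions from xᵢ = zᵢ/(1+ψ(Kᵢ−1)), yᵢ = Kᵢxᵢ:
  1: x = 0.1864, y = 0.6129
  2: x = 0.8136, y = 0.3871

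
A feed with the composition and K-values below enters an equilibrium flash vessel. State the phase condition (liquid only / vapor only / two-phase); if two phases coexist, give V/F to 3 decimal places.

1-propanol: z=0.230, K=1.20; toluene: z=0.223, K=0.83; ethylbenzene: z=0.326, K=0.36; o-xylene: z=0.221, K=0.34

liquid only

ΣzᵢKᵢ = 0.654; Σzᵢ/Kᵢ = 2.016.
Since ΣzᵢKᵢ < 1 the mixture is below its bubble point — single liquid phase.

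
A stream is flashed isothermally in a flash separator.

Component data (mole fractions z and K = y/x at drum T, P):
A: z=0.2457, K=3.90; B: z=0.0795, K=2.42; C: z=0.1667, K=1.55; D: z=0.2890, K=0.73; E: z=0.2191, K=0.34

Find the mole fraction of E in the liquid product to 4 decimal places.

Material balance + equilibrium reduce to Σ zᵢ(Kᵢ−1)/(1+β(Kᵢ−1)) = 0.
g(0) = ΣzᵢKᵢ − 1 = 0.6945 and g(1) = 1 − Σzᵢ/Kᵢ = -0.2437, so a root lies in (0, 1).
Iterate (Newton) starting at β = 0.5:
  β = 0.5000: g = 0.12272, g' = -0.6709 → β = 0.6829
  β = 0.6829: g = 0.00409, g' = -0.6486 → β = 0.6892
Converged at β = 0.6892.
Compositions from xᵢ = zᵢ/(1+β(Kᵢ−1)), yᵢ = Kᵢxᵢ:
  A: x = 0.0819, y = 0.3195
  B: x = 0.0402, y = 0.0972
  C: x = 0.1209, y = 0.1874
  D: x = 0.3551, y = 0.2592
  E: x = 0.4019, y = 0.1367

x_E = 0.4019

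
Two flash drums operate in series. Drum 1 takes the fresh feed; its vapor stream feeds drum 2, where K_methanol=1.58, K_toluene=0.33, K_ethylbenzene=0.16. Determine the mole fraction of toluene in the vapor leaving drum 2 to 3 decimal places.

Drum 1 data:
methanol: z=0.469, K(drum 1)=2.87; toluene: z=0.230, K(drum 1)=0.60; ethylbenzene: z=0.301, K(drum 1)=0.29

Drum 1:
Let ψ₁ = V/F and solve Σ zᵢ(Kᵢ−1)/(1+ψ₁(Kᵢ−1)) = 0.
Check two-phase: ΣzᵢKᵢ = 1.571 > 1 and Σzᵢ/Kᵢ = 1.585 > 1, so g(0) = 0.571 > 0 and g(1) = -0.585 < 0.
Newton iteration, ψ₁⁰ = 0.5:
  ψ₁ = 0.500: g = 0.0069, g' = -0.860 → ψ₁ = 0.508
Converged at ψ₁ = 0.508.
Drum-1 compositions:
  methanol: x = 0.241, y = 0.690
  toluene: x = 0.289, y = 0.173
  ethylbenzene: x = 0.471, y = 0.137
Drum-2 feed = drum-1 vapor: z₂ = (0.6903, 0.1732, 0.1365).
Drum 2:
Material balance + equilibrium reduce to Σ zᵢ(Kᵢ−1)/(1+ψ₂(Kᵢ−1)) = 0.
g(0) = ΣzᵢKᵢ − 1 = 0.170 and g(1) = 1 − Σzᵢ/Kᵢ = -0.815, so a root lies in (0, 1).
Iterate (Newton) starting at ψ₂ = 0.41:
  ψ₂ = 0.410: g = -0.0115, g' = -0.523 → ψ₂ = 0.388
Converged at ψ₂ = 0.388.
  methanol: x = 0.564, y = 0.890
  toluene: x = 0.234, y = 0.077
  ethylbenzene: x = 0.202, y = 0.032

y_toluene (drum 2) = 0.077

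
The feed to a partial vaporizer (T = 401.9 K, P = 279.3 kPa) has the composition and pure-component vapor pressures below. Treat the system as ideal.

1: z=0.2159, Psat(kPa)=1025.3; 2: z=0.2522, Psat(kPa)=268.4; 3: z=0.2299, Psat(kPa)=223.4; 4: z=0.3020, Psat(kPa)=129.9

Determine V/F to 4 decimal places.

V/F = 0.4264

Raoult's law: Kᵢ = Pᵢˢᵃᵗ/P = Pᵢˢᵃᵗ/279.3.
  K_1 = 1025.3/279.3 = 3.670963, K_2 = 268.4/279.3 = 0.960974, K_3 = 223.4/279.3 = 0.799857, K_4 = 129.9/279.3 = 0.465091
Material balance + equilibrium reduce to Σ zᵢ(Kᵢ−1)/(1+V/F(Kᵢ−1)) = 0.
Feasibility: ΣzᵢKᵢ = 1.3593, Σzᵢ/Kᵢ = 1.2580 — both > 1, two phases present.
Iterate (Newton) starting at V/F = 0.5:
  V/F = 0.5000: g = -0.03478, g' = -0.4552 → V/F = 0.4236
  V/F = 0.4236: g = 0.00140, g' = -0.4949 → V/F = 0.4264
Converged at V/F = 0.4264.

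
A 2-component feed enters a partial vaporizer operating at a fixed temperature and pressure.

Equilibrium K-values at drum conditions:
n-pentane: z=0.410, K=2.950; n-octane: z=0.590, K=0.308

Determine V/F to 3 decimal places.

Material balance + equilibrium reduce to Σ zᵢ(Kᵢ−1)/(1+V/F(Kᵢ−1)) = 0.
Check two-phase: ΣzᵢKᵢ = 1.391 > 1 and Σzᵢ/Kᵢ = 2.055 > 1, so g(0) = 0.391 > 0 and g(1) = -1.055 < 0.
Binary case is linear: z₁(K₁−1)(1+V/F(K₂−1)) + z₂(K₂−1)(1+V/F(K₁−1)) = 0
⇒ V/F = [z₁(K₁−1)+z₂(K₂−1)] / [−(K₁−1)(K₂−1)] = 0.3912/1.3494 = 0.290

V/F = 0.290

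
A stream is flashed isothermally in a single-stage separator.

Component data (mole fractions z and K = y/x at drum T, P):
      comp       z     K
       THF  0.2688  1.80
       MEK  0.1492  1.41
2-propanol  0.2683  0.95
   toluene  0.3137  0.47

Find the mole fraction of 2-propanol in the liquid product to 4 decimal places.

x_2-propanol = 0.2733

Newton iteration, V/F⁰ = 0.5:
  V/F = 0.5000: g = -0.03560, g' = -0.2689 → V/F = 0.3676
  V/F = 0.3676: g = -0.00082, g' = -0.2583 → V/F = 0.3644
Converged at V/F = 0.3644.
Compositions from xᵢ = zᵢ/(1+V/F(Kᵢ−1)), yᵢ = Kᵢxᵢ:
  THF: x = 0.2081, y = 0.3746
  MEK: x = 0.1298, y = 0.1830
  2-propanol: x = 0.2733, y = 0.2596
  toluene: x = 0.3888, y = 0.1827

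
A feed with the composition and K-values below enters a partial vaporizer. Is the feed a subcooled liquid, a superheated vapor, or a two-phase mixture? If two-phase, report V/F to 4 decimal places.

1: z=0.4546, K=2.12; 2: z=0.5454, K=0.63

two-phase, V/F = 0.7417

ΣzᵢKᵢ = 1.3074; Σzᵢ/Kᵢ = 1.0801.
Both exceed 1, so a two-phase solution exists.
Let ψ = V/F and solve Σ zᵢ(Kᵢ−1)/(1+ψ(Kᵢ−1)) = 0.
Binary case is linear: z₁(K₁−1)(1+ψ(K₂−1)) + z₂(K₂−1)(1+ψ(K₁−1)) = 0
⇒ ψ = [z₁(K₁−1)+z₂(K₂−1)] / [−(K₁−1)(K₂−1)] = 0.30735/0.41440 = 0.7417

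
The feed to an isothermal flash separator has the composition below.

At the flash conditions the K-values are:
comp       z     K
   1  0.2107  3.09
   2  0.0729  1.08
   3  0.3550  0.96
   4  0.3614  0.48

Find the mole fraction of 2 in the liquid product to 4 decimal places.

Let β = V/F and solve Σ zᵢ(Kᵢ−1)/(1+β(Kᵢ−1)) = 0.
Feasibility: ΣzᵢKᵢ = 1.2441, Σzᵢ/Kᵢ = 1.2584 — both > 1, two phases present.
Iterate (Newton) starting at β = 0.68:
  β = 0.6800: g = -0.11792, g' = -0.3919 → β = 0.3791
  β = 0.3791: g = 0.00286, g' = -0.4391 → β = 0.3856
Converged at β = 0.3856.
Compositions from xᵢ = zᵢ/(1+β(Kᵢ−1)), yᵢ = Kᵢxᵢ:
  1: x = 0.1167, y = 0.3605
  2: x = 0.0707, y = 0.0764
  3: x = 0.3606, y = 0.3461
  4: x = 0.4521, y = 0.2170

x_2 = 0.0707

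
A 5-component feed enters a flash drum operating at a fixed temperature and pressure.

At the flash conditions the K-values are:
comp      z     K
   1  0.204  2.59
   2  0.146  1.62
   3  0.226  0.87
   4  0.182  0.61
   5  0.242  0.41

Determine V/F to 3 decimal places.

V/F = 0.326

Newton–Raphson from V/F = 0.5:
  V/F = 0.500: g = -0.0723, g' = -0.409 → V/F = 0.323
  V/F = 0.323: g = 0.0013, g' = -0.433 → V/F = 0.326
Converged at V/F = 0.326.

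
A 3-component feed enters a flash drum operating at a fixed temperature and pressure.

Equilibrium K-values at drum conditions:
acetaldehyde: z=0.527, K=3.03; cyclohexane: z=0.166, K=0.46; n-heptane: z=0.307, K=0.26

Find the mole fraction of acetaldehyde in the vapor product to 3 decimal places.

Rachford–Rice: g(β) = Σ zᵢ(Kᵢ−1)/(1+β(Kᵢ−1)) = 0.
g(0) = ΣzᵢKᵢ − 1 = 0.753 and g(1) = 1 − Σzᵢ/Kᵢ = -0.716, so a root lies in (0, 1).
Iterate (Newton) starting at β = 0.68:
  β = 0.680: g = -0.1495, g' = -1.185 → β = 0.554
  β = 0.554: g = -0.0092, g' = -1.062 → β = 0.545
Converged at β = 0.545.
Compositions from xᵢ = zᵢ/(1+β(Kᵢ−1)), yᵢ = Kᵢxᵢ:
  acetaldehyde: x = 0.250, y = 0.758
  cyclohexane: x = 0.235, y = 0.108
  n-heptane: x = 0.515, y = 0.134

y_acetaldehyde = 0.758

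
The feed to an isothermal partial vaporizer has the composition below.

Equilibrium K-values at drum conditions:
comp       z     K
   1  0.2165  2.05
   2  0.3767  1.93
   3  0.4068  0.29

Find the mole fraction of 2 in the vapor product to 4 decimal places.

y_2 = 0.5238

Rachford–Rice: g(β) = Σ zᵢ(Kᵢ−1)/(1+β(Kᵢ−1)) = 0.
g(0) = ΣzᵢKᵢ − 1 = 0.2888 and g(1) = 1 − Σzᵢ/Kᵢ = -0.7035, so a root lies in (0, 1).
Newton–Raphson from β = 0.51:
  β = 0.5100: g = -0.06711, g' = -0.7551 → β = 0.4211
  β = 0.4211: g = -0.00266, g' = -0.7003 → β = 0.4173
Converged at β = 0.4173.
Compositions from xᵢ = zᵢ/(1+β(Kᵢ−1)), yᵢ = Kᵢxᵢ:
  1: x = 0.1505, y = 0.3086
  2: x = 0.2714, y = 0.5238
  3: x = 0.5781, y = 0.1676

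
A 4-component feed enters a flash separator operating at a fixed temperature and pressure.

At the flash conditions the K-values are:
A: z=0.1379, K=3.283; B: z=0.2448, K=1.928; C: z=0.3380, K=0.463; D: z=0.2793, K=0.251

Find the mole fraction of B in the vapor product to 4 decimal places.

Iterate (Newton) starting at V/F = 0.5:
  V/F = 0.5000: g = -0.28039, g' = -0.8377 → V/F = 0.1653
  V/F = 0.1653: g = -0.01241, g' = -0.8588 → V/F = 0.1508
  V/F = 0.1508: g = 0.00011, g' = -0.8745 → V/F = 0.1510
Converged at V/F = 0.1510.
Compositions from xᵢ = zᵢ/(1+V/F(Kᵢ−1)), yᵢ = Kᵢxᵢ:
  A: x = 0.1026, y = 0.3367
  B: x = 0.2147, y = 0.4140
  C: x = 0.3678, y = 0.1703
  D: x = 0.3149, y = 0.0790

y_B = 0.4140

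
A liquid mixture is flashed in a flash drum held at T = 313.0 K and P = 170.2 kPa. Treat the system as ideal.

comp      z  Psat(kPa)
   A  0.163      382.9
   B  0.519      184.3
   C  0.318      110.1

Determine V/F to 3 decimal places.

V/F = 0.701

Raoult's law: Kᵢ = Pᵢˢᵃᵗ/P = Pᵢˢᵃᵗ/170.2.
  K_A = 382.9/170.2 = 2.24971, K_B = 184.3/170.2 = 1.08284, K_C = 110.1/170.2 = 0.64689
Material balance + equilibrium reduce to Σ zᵢ(Kᵢ−1)/(1+V/F(Kᵢ−1)) = 0.
Feasibility: ΣzᵢKᵢ = 1.134, Σzᵢ/Kᵢ = 1.043 — both > 1, two phases present.
Newton iteration, V/F⁰ = 0.5:
  V/F = 0.500: g = 0.0303, g' = -0.158 → V/F = 0.691
  V/F = 0.691: g = 0.0014, g' = -0.146 → V/F = 0.701
Converged at V/F = 0.701.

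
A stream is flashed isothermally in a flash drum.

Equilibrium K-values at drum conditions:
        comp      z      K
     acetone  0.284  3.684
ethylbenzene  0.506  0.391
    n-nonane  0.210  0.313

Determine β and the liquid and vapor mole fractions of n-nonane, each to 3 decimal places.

β = 0.183, x_n-nonane = 0.240, y_n-nonane = 0.075

Let β = V/F and solve Σ zᵢ(Kᵢ−1)/(1+β(Kᵢ−1)) = 0.
Feasibility: ΣzᵢKᵢ = 1.310, Σzᵢ/Kᵢ = 2.042 — both > 1, two phases present.
Iterate (Newton) starting at β = 0.59:
  β = 0.590: g = -0.4285, g' = -1.044 → β = 0.180
  β = 0.180: g = 0.0039, g' = -1.297 → β = 0.182
Converged at β = 0.183.
Compositions from xᵢ = zᵢ/(1+β(Kᵢ−1)), yᵢ = Kᵢxᵢ:
  acetone: x = 0.191, y = 0.702
  ethylbenzene: x = 0.569, y = 0.223
  n-nonane: x = 0.240, y = 0.075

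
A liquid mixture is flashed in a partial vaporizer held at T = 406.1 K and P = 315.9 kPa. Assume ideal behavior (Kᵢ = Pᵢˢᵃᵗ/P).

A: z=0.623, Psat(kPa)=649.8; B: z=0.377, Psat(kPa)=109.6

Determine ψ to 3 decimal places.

ψ = 0.597

Raoult's law: Kᵢ = Pᵢˢᵃᵗ/P = Pᵢˢᵃᵗ/315.9.
  K_A = 649.8/315.9 = 2.05698, K_B = 109.6/315.9 = 0.34695
Let ψ = V/F and solve Σ zᵢ(Kᵢ−1)/(1+ψ(Kᵢ−1)) = 0.
g(0) = ΣzᵢKᵢ − 1 = 0.412 and g(1) = 1 − Σzᵢ/Kᵢ = -0.389, so a root lies in (0, 1).
Newton iteration, ψ⁰ = 0.36:
  ψ = 0.360: g = 0.1551, g' = -0.640 → ψ = 0.602
  ψ = 0.602: g = -0.0035, g' = -0.697 → ψ = 0.597
Converged at ψ = 0.597.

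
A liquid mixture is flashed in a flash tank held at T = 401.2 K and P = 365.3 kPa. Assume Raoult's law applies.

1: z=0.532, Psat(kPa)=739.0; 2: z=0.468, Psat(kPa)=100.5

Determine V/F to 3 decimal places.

V/F = 0.276

Raoult's law: Kᵢ = Pᵢˢᵃᵗ/P = Pᵢˢᵃᵗ/365.3.
  K_1 = 739.0/365.3 = 2.02299, K_2 = 100.5/365.3 = 0.27512
Rachford–Rice: g(V/F) = Σ zᵢ(Kᵢ−1)/(1+V/F(Kᵢ−1)) = 0.
g(0) = ΣzᵢKᵢ − 1 = 0.205 and g(1) = 1 − Σzᵢ/Kᵢ = -0.964, so a root lies in (0, 1).
Newton iteration, V/F⁰ = 0.32:
  V/F = 0.320: g = -0.0317, g' = -0.733 → V/F = 0.277
  V/F = 0.277: g = -0.0002, g' = -0.723 → V/F = 0.276
Converged at V/F = 0.276.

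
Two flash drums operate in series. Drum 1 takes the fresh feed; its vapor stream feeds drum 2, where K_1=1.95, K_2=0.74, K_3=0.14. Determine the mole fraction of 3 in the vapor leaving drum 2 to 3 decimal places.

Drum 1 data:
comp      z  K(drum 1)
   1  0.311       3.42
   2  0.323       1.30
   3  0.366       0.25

y_3 (drum 2) = 0.034

Drum 1:
Newton–Raphson from ψ₁ = 0.56:
  ψ₁ = 0.560: g = -0.0708, g' = -0.962 → ψ₁ = 0.486
  ψ₁ = 0.486: g = -0.0019, g' = -0.917 → ψ₁ = 0.484
Converged at ψ₁ = 0.484.
Drum-1 compositions:
  1: x = 0.143, y = 0.490
  2: x = 0.282, y = 0.367
  3: x = 0.575, y = 0.144
Drum-2 feed = drum-1 vapor: z₂ = (0.4897, 0.3666, 0.1437).
Drum 2:
Iterate (Newton) starting at ψ₂ = 0.65:
  ψ₂ = 0.650: g = -0.1073, g' = -0.751 → ψ₂ = 0.507
  ψ₂ = 0.507: g = -0.0150, g' = -0.568 → ψ₂ = 0.481
  ψ₂ = 0.481: g = -0.0003, g' = -0.550 → ψ₂ = 0.480
Converged at ψ₂ = 0.480.
  1: x = 0.336, y = 0.656
  2: x = 0.419, y = 0.310
  3: x = 0.245, y = 0.034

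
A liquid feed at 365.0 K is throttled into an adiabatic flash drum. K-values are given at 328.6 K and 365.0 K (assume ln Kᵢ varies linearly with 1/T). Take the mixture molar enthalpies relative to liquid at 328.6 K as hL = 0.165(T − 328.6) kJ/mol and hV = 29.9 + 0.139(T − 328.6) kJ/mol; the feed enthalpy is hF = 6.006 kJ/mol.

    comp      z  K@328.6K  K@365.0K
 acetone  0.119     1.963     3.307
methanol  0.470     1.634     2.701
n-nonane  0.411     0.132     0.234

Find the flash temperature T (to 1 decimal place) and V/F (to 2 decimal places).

T = 332.8 K, V/F = 0.18

Adiabatic flash: solve Rachford–Rice at each trial T, then check hF = ψ·hV(T) + (1−ψ)·hL(T).
  T = 328.6 K: K = (1.963, 1.634, 0.132), RR gives ψ = 0.091, H_out = 2.709 kJ/mol
  T = 365.0 K: K = (3.307, 2.701, 0.234), RR gives ψ = 0.542, H_out = 21.690 kJ/mol
  T = 346.8 K: K = (2.583, 2.129, 0.178), RR gives ψ = 0.378, H_out = 14.124 kJ/mol
  T = 337.7 K: K = (2.260, 1.872, 0.154), RR gives ψ = 0.262, H_out = 9.259 kJ/mol
  T = 333.1 K: K = (2.107, 1.749, 0.143), RR gives ψ = 0.185, H_out = 6.242 kJ/mol
  T = 330.9 K: K = (2.036, 1.692, 0.137), RR gives ψ = 0.141, H_out = 4.602 kJ/mol
Linear interpolation between T = 330.9 (H_out = 4.602) and T = 333.1 (H_out = 6.242) on hF = 6.006 gives T ≈ 332.8 K, at which ψ = 0.18.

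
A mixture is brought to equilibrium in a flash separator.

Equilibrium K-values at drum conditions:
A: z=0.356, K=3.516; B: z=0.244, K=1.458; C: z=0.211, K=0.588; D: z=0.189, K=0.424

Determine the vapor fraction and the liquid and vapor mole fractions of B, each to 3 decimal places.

ψ = 0.882, x_B = 0.174, y_B = 0.253

Newton–Raphson from ψ = 0.57:
  ψ = 0.570: g = 0.1809, g' = -0.613 → ψ = 0.865
  ψ = 0.865: g = 0.0099, g' = -0.585 → ψ = 0.882
Converged at ψ = 0.882.
Compositions from xᵢ = zᵢ/(1+ψ(Kᵢ−1)), yᵢ = Kᵢxᵢ:
  A: x = 0.111, y = 0.389
  B: x = 0.174, y = 0.253
  C: x = 0.331, y = 0.195
  D: x = 0.384, y = 0.163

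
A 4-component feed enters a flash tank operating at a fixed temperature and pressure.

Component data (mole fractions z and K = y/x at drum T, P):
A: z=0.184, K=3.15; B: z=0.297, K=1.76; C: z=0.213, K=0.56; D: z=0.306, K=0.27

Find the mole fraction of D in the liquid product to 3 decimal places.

Material balance + equilibrium reduce to Σ zᵢ(Kᵢ−1)/(1+β(Kᵢ−1)) = 0.
Check two-phase: ΣzᵢKᵢ = 1.304 > 1 and Σzᵢ/Kᵢ = 1.741 > 1, so g(0) = 0.304 > 0 and g(1) = -0.741 < 0.
Newton–Raphson from β = 0.5:
  β = 0.500: g = -0.1177, g' = -0.760 → β = 0.345
  β = 0.345: g = -0.0032, g' = -0.737 → β = 0.341
Converged at β = 0.341.
Compositions from xᵢ = zᵢ/(1+β(Kᵢ−1)), yᵢ = Kᵢxᵢ:
  A: x = 0.106, y = 0.335
  B: x = 0.236, y = 0.415
  C: x = 0.251, y = 0.140
  D: x = 0.407, y = 0.110

x_D = 0.407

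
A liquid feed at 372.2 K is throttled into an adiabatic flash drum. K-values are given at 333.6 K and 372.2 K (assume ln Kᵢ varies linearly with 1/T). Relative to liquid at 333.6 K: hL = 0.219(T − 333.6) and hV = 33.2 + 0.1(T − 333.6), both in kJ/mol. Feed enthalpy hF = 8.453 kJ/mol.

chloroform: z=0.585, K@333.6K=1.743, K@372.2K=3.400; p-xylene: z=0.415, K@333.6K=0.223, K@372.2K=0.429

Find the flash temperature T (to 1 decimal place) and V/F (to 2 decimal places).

Adiabatic flash: solve Rachford–Rice at each trial T, then check hF = ψ·hV(T) + (1−ψ)·hL(T).
  T = 333.6 K: K = (1.743, 0.223), RR gives ψ = 0.194, H_out = 6.452 kJ/mol
  T = 372.2 K: K = (3.400, 0.429), RR gives ψ = 0.852, H_out = 32.815 kJ/mol
  T = 352.9 K: K = (2.479, 0.315), RR gives ψ = 0.573, H_out = 21.944 kJ/mol
  T = 343.2 K: K = (2.087, 0.266), RR gives ψ = 0.415, H_out = 15.417 kJ/mol
  T = 338.4 K: K = (1.910, 0.244), RR gives ψ = 0.318, H_out = 11.412 kJ/mol
  T = 336.0 K: K = (1.825, 0.233), RR gives ψ = 0.260, H_out = 9.084 kJ/mol
Linear interpolation between T = 333.6 (H_out = 6.452) and T = 336.0 (H_out = 9.084) on hF = 8.453 gives T ≈ 335.4 K, at which ψ = 0.24.

T = 335.4 K, V/F = 0.24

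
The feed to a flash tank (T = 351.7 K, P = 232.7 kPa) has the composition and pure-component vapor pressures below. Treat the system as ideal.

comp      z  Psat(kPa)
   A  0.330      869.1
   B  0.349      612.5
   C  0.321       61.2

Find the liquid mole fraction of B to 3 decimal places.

Raoult's law: Kᵢ = Pᵢˢᵃᵗ/P = Pᵢˢᵃᵗ/232.7.
  K_A = 869.1/232.7 = 3.73485, K_B = 612.5/232.7 = 2.63214, K_C = 61.2/232.7 = 0.26300
Newton iteration, V/F⁰ = 0.6:
  V/F = 0.600: g = 0.2054, g' = -1.152 → V/F = 0.778
  V/F = 0.778: g = -0.0155, g' = -1.392 → V/F = 0.767
Converged at V/F = 0.767.
Compositions from xᵢ = zᵢ/(1+V/F(Kᵢ−1)), yᵢ = Kᵢxᵢ:
  A: x = 0.107, y = 0.398
  B: x = 0.155, y = 0.408
  C: x = 0.738, y = 0.194

x_B = 0.155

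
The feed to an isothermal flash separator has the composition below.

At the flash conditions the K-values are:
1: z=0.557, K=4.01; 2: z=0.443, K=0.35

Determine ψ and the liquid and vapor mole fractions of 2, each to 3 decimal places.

Binary case is linear: z₁(K₁−1)(1+ψ(K₂−1)) + z₂(K₂−1)(1+ψ(K₁−1)) = 0
⇒ ψ = [z₁(K₁−1)+z₂(K₂−1)] / [−(K₁−1)(K₂−1)] = 1.3886/1.9565 = 0.710
Compositions from xᵢ = zᵢ/(1+ψ(Kᵢ−1)), yᵢ = Kᵢxᵢ:
  1: x = 0.178, y = 0.712
  2: x = 0.822, y = 0.288

ψ = 0.710, x_2 = 0.822, y_2 = 0.288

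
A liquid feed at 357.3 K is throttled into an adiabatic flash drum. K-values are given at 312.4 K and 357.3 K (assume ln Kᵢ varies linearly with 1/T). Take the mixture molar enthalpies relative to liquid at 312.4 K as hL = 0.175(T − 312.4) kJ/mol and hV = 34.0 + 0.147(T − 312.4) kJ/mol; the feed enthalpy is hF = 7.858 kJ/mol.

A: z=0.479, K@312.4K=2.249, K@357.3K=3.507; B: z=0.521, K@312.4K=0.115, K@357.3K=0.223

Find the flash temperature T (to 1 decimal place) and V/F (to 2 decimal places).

Adiabatic flash: solve Rachford–Rice at each trial T, then check hF = ψ·hV(T) + (1−ψ)·hL(T).
  T = 312.4 K: K = (2.249, 0.115), RR gives ψ = 0.124, H_out = 4.220 kJ/mol
  T = 357.3 K: K = (3.507, 0.223), RR gives ψ = 0.409, H_out = 21.238 kJ/mol
  T = 334.9 K: K = (2.852, 0.164), RR gives ψ = 0.292, H_out = 13.666 kJ/mol
  T = 323.6 K: K = (2.542, 0.138), RR gives ψ = 0.218, H_out = 9.296 kJ/mol
  T = 318.0 K: K = (2.393, 0.126), RR gives ψ = 0.174, H_out = 6.878 kJ/mol
  T = 320.8 K: K = (2.467, 0.132), RR gives ψ = 0.197, H_out = 8.113 kJ/mol
  T = 319.4 K: K = (2.430, 0.129), RR gives ψ = 0.186, H_out = 7.503 kJ/mol
Linear interpolation between T = 319.4 (H_out = 7.503) and T = 320.8 (H_out = 8.113) on hF = 7.858 gives T ≈ 320.2 K, at which ψ = 0.19.

T = 320.2 K, V/F = 0.19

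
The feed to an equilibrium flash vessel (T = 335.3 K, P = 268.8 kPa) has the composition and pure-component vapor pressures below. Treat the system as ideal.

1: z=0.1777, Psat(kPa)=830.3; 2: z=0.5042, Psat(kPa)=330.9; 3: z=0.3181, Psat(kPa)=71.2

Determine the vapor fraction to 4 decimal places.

Raoult's law: Kᵢ = Pᵢˢᵃᵗ/P = Pᵢˢᵃᵗ/268.8.
  K_1 = 830.3/268.8 = 3.088914, K_2 = 330.9/268.8 = 1.231027, K_3 = 71.2/268.8 = 0.264881
Newton–Raphson from ψ = 0.5:
  ψ = 0.5000: g = -0.08376, g' = -0.6369 → ψ = 0.3685
  ψ = 0.3685: g = -0.00363, g' = -0.5938 → ψ = 0.3624
Converged at ψ = 0.3624.

ψ = 0.3624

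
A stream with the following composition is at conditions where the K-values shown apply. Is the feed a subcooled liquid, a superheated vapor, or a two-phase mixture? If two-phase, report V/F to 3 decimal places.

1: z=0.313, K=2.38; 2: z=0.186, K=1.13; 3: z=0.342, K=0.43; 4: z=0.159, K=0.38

ΣzᵢKᵢ = 1.163; Σzᵢ/Kᵢ = 1.510.
Both exceed 1, so a two-phase solution exists.
Newton iteration, ψ⁰ = 0.3:
  ψ = 0.300: g = -0.0275, g' = -0.555 → ψ = 0.250
  ψ = 0.250: g = 0.0003, g' = -0.569 → ψ = 0.251
Converged at ψ = 0.251.

two-phase, V/F = 0.251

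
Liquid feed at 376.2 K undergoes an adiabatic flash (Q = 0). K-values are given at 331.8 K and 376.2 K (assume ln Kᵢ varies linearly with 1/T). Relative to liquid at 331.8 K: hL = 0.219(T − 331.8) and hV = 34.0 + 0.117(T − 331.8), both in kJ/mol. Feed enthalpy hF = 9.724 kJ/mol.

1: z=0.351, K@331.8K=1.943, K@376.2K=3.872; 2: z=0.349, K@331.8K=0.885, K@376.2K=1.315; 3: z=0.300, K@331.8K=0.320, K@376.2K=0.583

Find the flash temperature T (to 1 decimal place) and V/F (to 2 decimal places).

Adiabatic flash: solve Rachford–Rice at each trial T, then check hF = ψ·hV(T) + (1−ψ)·hL(T).
  T = 331.8 K: K = (1.943, 0.885, 0.320), RR gives ψ = 0.203, H_out = 6.906 kJ/mol
  T = 376.2 K: K = (3.872, 1.315, 0.583), RR gives ψ = 1.000, H_out = 39.195 kJ/mol
  T = 354.0 K: K = (2.803, 1.092, 0.440), RR gives ψ = 0.770, H_out = 29.285 kJ/mol
  T = 342.9 K: K = (2.348, 0.987, 0.377), RR gives ψ = 0.514, H_out = 19.319 kJ/mol
  T = 337.4 K: K = (2.141, 0.936, 0.348), RR gives ψ = 0.372, H_out = 13.661 kJ/mol
  T = 334.6 K: K = (2.040, 0.910, 0.334), RR gives ψ = 0.292, H_out = 10.443 kJ/mol
  T = 333.2 K: K = (1.991, 0.898, 0.327), RR gives ψ = 0.249, H_out = 8.720 kJ/mol
Linear interpolation between T = 333.2 (H_out = 8.720) and T = 334.6 (H_out = 10.443) on hF = 9.724 gives T ≈ 334.0 K, at which ψ = 0.27.

T = 334.0 K, V/F = 0.27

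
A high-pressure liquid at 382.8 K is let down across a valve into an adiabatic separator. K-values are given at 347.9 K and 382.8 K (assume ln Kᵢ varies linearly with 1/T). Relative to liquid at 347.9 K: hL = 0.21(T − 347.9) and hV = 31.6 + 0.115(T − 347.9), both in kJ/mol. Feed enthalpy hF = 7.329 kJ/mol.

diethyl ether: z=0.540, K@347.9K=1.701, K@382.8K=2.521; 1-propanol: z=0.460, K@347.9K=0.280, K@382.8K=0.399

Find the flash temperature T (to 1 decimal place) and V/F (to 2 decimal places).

Adiabatic flash: solve Rachford–Rice at each trial T, then check hF = ψ·hV(T) + (1−ψ)·hL(T).
  T = 347.9 K: K = (1.701, 0.280), RR gives ψ = 0.094, H_out = 2.964 kJ/mol
  T = 382.8 K: K = (2.521, 0.399), RR gives ψ = 0.596, H_out = 24.189 kJ/mol
  T = 365.4 K: K = (2.092, 0.337), RR gives ψ = 0.393, H_out = 15.451 kJ/mol
  T = 356.6 K: K = (1.890, 0.308), RR gives ψ = 0.263, H_out = 9.927 kJ/mol
  T = 352.2 K: K = (1.793, 0.294), RR gives ψ = 0.184, H_out = 6.654 kJ/mol
  T = 354.4 K: K = (1.841, 0.301), RR gives ψ = 0.225, H_out = 8.345 kJ/mol
Linear interpolation between T = 352.2 (H_out = 6.654) and T = 354.4 (H_out = 8.345) on hF = 7.329 gives T ≈ 353.1 K, at which ψ = 0.20.

T = 353.1 K, V/F = 0.20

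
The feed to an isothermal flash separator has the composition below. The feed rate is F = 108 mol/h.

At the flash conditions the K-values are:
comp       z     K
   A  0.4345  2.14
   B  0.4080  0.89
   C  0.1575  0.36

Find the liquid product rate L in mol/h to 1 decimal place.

Iterate (Newton) starting at V/F = 0.66:
  V/F = 0.6600: g = 0.05975, g' = -0.3830 → V/F = 0.8160
  V/F = 0.8160: g = -0.00368, g' = -0.4402 → V/F = 0.8077
  V/F = 0.8077: g = -0.00002, g' = -0.4354 → V/F = 0.8076
Converged at V/F = 0.8076.
Then V = V/F·F = 0.8076·108 = 87.2 mol/h and L = F − V = 20.8 mol/h.

L = 20.8 mol/h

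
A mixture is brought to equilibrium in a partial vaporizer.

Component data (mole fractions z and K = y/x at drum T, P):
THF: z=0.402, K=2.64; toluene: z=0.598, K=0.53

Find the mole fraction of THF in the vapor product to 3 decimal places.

y_THF = 0.588

Material balance + equilibrium reduce to Σ zᵢ(Kᵢ−1)/(1+V/F(Kᵢ−1)) = 0.
Check two-phase: ΣzᵢKᵢ = 1.378 > 1 and Σzᵢ/Kᵢ = 1.281 > 1, so g(0) = 0.378 > 0 and g(1) = -0.281 < 0.
Newton iteration, V/F⁰ = 0.35:
  V/F = 0.350: g = 0.0825, g' = -0.626 → V/F = 0.482
  V/F = 0.482: g = 0.0049, g' = -0.558 → V/F = 0.491
Converged at V/F = 0.491.
Compositions from xᵢ = zᵢ/(1+V/F(Kᵢ−1)), yᵢ = Kᵢxᵢ:
  THF: x = 0.223, y = 0.588
  toluene: x = 0.777, y = 0.412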